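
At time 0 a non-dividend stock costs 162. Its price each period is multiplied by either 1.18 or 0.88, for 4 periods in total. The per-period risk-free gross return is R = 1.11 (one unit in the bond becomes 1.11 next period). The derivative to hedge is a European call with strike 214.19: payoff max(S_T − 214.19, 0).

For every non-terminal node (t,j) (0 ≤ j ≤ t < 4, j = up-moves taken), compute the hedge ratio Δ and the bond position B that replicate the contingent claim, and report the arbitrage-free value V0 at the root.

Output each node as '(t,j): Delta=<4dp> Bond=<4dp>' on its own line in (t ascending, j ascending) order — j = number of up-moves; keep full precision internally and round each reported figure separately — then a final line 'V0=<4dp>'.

(0,0): Delta=0.6654 Bond=-79.5138
(1,0): Delta=0.2235 Bond=-25.2649
(1,1): Delta=0.7657 Bond=-107.4328
(2,0): Delta=0.0000 Bond=0.0000
(2,1): Delta=0.2743 Bond=-36.5792
(2,2): Delta=0.8773 Bond=-144.4112
(3,0): Delta=0.0000 Bond=0.0000
(3,1): Delta=0.0000 Bond=0.0000
(3,2): Delta=0.3365 Bond=-52.9603
(3,3): Delta=1.0000 Bond=-192.9640
V0=28.2858

Since d<R<u, set p* = (R−d)/(u−d) = 0.7667; price each node as the discounted p*-expectation of its children.
Payoff layer (t=4): V(4,0)=0.0000, V(4,1)=0.0000, V(4,2)=0.0000, V(4,3)=20.0406, V(4,4)=99.8920
Node (3,0) S=110.3985: V=(p*·0.0000+(1−p*)·0.0000)/1.11=0.0000; Δ=(0.0000−0.0000)/(130.2702−97.1506)=0.0000; B=V−Δ·S=0.0000
Node (3,1) S=148.0343: V=(p*·0.0000+(1−p*)·0.0000)/1.11=0.0000; Δ=(0.0000−0.0000)/(174.6805−130.2702)=0.0000; B=V−Δ·S=0.0000
Node (3,2) S=198.5005: V=(p*·20.0406+(1−p*)·0.0000)/1.11=13.8419; Δ=(20.0406−0.0000)/(234.2306−174.6805)=0.3365; B=V−Δ·S=-52.9603
Node (3,3) S=266.1712: V=(p*·99.8920+(1−p*)·20.0406)/1.11=73.2072; Δ=(99.8920−20.0406)/(314.0820−234.2306)=1.0000; B=V−Δ·S=-192.9640
Node (2,0) S=125.4528: V=(p*·0.0000+(1−p*)·0.0000)/1.11=0.0000; Δ=(0.0000−0.0000)/(148.0343−110.3985)=0.0000; B=V−Δ·S=0.0000
Node (2,1) S=168.2208: V=(p*·13.8419+(1−p*)·0.0000)/1.11=9.5605; Δ=(13.8419−0.0000)/(198.5005−148.0343)=0.2743; B=V−Δ·S=-36.5792
Node (2,2) S=225.5688: V=(p*·73.2072+(1−p*)·13.8419)/1.11=53.4733; Δ=(73.2072−13.8419)/(266.1712−198.5005)=0.8773; B=V−Δ·S=-144.4112
Node (1,0) S=142.5600: V=(p*·9.5605+(1−p*)·0.0000)/1.11=6.6033; Δ=(9.5605−0.0000)/(168.2208−125.4528)=0.2235; B=V−Δ·S=-25.2649
Node (1,1) S=191.1600: V=(p*·53.4733+(1−p*)·9.5605)/1.11=38.9432; Δ=(53.4733−9.5605)/(225.5688−168.2208)=0.7657; B=V−Δ·S=-107.4328
Node (0,0) S=162.0000: V=(p*·38.9432+(1−p*)·6.6033)/1.11=28.2858; Δ=(38.9432−6.6033)/(191.1600−142.5600)=0.6654; B=V−Δ·S=-79.5138
Self-financing check: at every node Δ·S+B equals the discounted successor values.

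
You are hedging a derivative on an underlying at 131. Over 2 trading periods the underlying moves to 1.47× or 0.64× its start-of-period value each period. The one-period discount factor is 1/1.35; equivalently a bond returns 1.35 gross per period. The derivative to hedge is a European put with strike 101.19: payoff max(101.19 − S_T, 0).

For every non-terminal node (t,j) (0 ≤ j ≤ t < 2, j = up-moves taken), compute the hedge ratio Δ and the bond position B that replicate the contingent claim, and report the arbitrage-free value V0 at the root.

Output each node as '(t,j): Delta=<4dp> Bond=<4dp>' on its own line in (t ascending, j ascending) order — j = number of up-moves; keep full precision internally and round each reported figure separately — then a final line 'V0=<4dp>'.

(0,0): Delta=-0.0468 Bond=6.6783
(1,0): Delta=-0.6831 Bond=62.3584
(1,1): Delta=0.0000 Bond=0.0000
V0=0.5452

Risk-neutral probability p* = (R−d)/(u−d) = (1.35−0.64)/(1.47−0.64) = 0.8554.
Terminal payoffs: V(2,0)=47.5324, V(2,1)=0.0000, V(2,2)=0.0000
(1,0): S=83.8400. Δ = (V_up−V_dn)/(S_up−S_dn) = (0.0000−47.5324)/(123.2448−53.6576) = -0.6831. V = [p*·0.0000 + (1−p*)·47.5324]/1.35 = 5.0905. B = V − Δ·S = 62.3584.
(1,1): S=192.5700. Δ = (V_up−V_dn)/(S_up−S_dn) = (0.0000−0.0000)/(283.0779−123.2448) = 0.0000. V = [p*·0.0000 + (1−p*)·0.0000]/1.35 = 0.0000. B = V − Δ·S = 0.0000.
(0,0): S=131.0000. Δ = (V_up−V_dn)/(S_up−S_dn) = (0.0000−5.0905)/(192.5700−83.8400) = -0.0468. V = [p*·0.0000 + (1−p*)·5.0905]/1.35 = 0.5452. B = V − Δ·S = 6.6783.
Self-financing check: at every node Δ·S+B equals the discounted successor values.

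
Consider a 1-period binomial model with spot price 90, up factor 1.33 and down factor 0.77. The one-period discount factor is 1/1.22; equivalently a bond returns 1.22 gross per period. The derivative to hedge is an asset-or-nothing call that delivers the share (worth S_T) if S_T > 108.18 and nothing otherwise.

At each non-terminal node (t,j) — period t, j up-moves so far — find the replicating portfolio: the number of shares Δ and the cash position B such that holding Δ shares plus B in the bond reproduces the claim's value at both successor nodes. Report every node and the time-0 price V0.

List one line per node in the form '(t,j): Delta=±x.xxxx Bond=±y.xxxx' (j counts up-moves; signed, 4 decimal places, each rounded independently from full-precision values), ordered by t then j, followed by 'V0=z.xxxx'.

The replicating-portfolio and risk-neutral prices coincide; use p* = (1.22−0.77)/(1.33−0.77) = 0.8036 for the latter.
Terminal values V(1,·): V(1,0)=0.0000, V(1,1)=119.7000
  t=0,j=0: stock 90.0000 → up 119.7000 (V=119.7000), down 69.3000 (V=0.0000). Price 78.8422; hedge Δ=2.3750, bond B=-134.9078.
Check: Δ(0,0)·S0 + B(0,0) = 78.8422 = V0.

(0,0): Delta=2.3750 Bond=-134.9078
V0=78.8422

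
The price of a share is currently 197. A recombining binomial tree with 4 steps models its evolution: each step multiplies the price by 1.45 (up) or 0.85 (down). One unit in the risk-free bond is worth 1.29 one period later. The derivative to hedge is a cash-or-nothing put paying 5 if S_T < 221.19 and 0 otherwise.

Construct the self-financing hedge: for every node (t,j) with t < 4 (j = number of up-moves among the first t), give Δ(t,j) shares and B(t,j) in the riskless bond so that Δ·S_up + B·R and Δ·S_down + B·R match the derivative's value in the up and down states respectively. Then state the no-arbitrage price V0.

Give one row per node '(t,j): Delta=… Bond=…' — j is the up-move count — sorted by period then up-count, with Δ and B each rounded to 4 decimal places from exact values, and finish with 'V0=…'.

(0,0): Delta=-0.0031 Bond=0.7169
(1,0): Delta=-0.0117 Bond=2.3671
(1,1): Delta=-0.0012 Bond=0.4003
(2,0): Delta=-0.0333 Bond=6.1261
(2,1): Delta=-0.0071 Bond=1.9363
(2,2): Delta=0.0000 Bond=0.0000
(3,0): Delta=0.0000 Bond=3.8760
(3,1): Delta=-0.0404 Bond=9.3669
(3,2): Delta=0.0000 Bond=0.0000
(3,3): Delta=0.0000 Bond=0.0000
V0=0.1096

Under the risk-neutral measure, an up-move has probability p* = (R−d)/(u−d) = 0.7333 and values discount at R = 1.29.
At expiry t=4: V(4,0)=5.0000, V(4,1)=5.0000, V(4,2)=0.0000, V(4,3)=0.0000, V(4,4)=0.0000
  t=3,j=0: stock 120.9826 → up 175.4248 (V=5.0000), down 102.8352 (V=5.0000). Price 3.8760; hedge Δ=0.0000, bond B=3.8760.
  t=3,j=1: stock 206.3821 → up 299.2541 (V=0.0000), down 175.4248 (V=5.0000). Price 1.0336; hedge Δ=-0.0404, bond B=9.3669.
  t=3,j=2: stock 352.0636 → up 510.4923 (V=0.0000), down 299.2541 (V=0.0000). Price 0.0000; hedge Δ=0.0000, bond B=0.0000.
  t=3,j=3: stock 600.5791 → up 870.8397 (V=0.0000), down 510.4923 (V=0.0000). Price 0.0000; hedge Δ=0.0000, bond B=0.0000.
  t=2,j=0: stock 142.3325 → up 206.3821 (V=1.0336), down 120.9826 (V=3.8760). Price 1.3888; hedge Δ=-0.0333, bond B=6.1261.
  t=2,j=1: stock 242.8025 → up 352.0636 (V=0.0000), down 206.3821 (V=1.0336). Price 0.2137; hedge Δ=-0.0071, bond B=1.9363.
  t=2,j=2: stock 414.1925 → up 600.5791 (V=0.0000), down 352.0636 (V=0.0000). Price 0.0000; hedge Δ=0.0000, bond B=0.0000.
  t=1,j=0: stock 167.4500 → up 242.8025 (V=0.2137), down 142.3325 (V=1.3888). Price 0.4086; hedge Δ=-0.0117, bond B=2.3671.
  t=1,j=1: stock 285.6500 → up 414.1925 (V=0.0000), down 242.8025 (V=0.2137). Price 0.0442; hedge Δ=-0.0012, bond B=0.4003.
  t=0,j=0: stock 197.0000 → up 285.6500 (V=0.0442), down 167.4500 (V=0.4086). Price 0.1096; hedge Δ=-0.0031, bond B=0.7169.
Root portfolio cost Δ·197+B reproduces V0=0.1096.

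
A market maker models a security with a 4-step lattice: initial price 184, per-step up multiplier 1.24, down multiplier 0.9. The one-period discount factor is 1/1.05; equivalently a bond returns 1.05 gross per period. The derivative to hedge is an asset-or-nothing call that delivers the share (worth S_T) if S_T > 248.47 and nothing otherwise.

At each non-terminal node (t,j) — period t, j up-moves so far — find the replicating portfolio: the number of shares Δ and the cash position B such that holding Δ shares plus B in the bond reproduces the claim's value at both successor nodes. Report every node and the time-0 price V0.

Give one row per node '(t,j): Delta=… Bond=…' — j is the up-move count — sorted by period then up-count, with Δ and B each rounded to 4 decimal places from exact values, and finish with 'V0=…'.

(0,0): Delta=1.5640 Bond=-224.3636
(1,0): Delta=0.9900 Bond=-140.5225
(1,1): Delta=2.0918 Bond=-355.9903
(2,0): Delta=0.0000 Bond=0.0000
(2,1): Delta=1.9001 Bond=-334.4435
(2,2): Delta=2.2679 Bond=-423.6284
(3,0): Delta=0.0000 Bond=0.0000
(3,1): Delta=0.0000 Bond=0.0000
(3,2): Delta=3.6471 Bond=-795.9755
(3,3): Delta=1.0000 Bond=0.0000
V0=63.4166

No-arbitrage ⇒ martingale measure with p* = (R−d)/(u−d) = 0.4412.
Payoff layer (t=4): V(4,0)=0.0000, V(4,1)=0.0000, V(4,2)=0.0000, V(4,3)=315.7369, V(4,4)=435.0153
(3,0): S=134.1360. Δ = (V_up−V_dn)/(S_up−S_dn) = (0.0000−0.0000)/(166.3286−120.7224) = 0.0000. V = [p*·0.0000 + (1−p*)·0.0000]/1.05 = 0.0000. B = V − Δ·S = 0.0000.
(3,1): S=184.8096. Δ = (V_up−V_dn)/(S_up−S_dn) = (0.0000−0.0000)/(229.1639−166.3286) = 0.0000. V = [p*·0.0000 + (1−p*)·0.0000]/1.05 = 0.0000. B = V − Δ·S = 0.0000.
(3,2): S=254.6266. Δ = (V_up−V_dn)/(S_up−S_dn) = (315.7369−0.0000)/(315.7369−229.1639) = 3.6471. V = [p*·315.7369 + (1−p*)·0.0000]/1.05 = 132.6626. B = V − Δ·S = -795.9755.
(3,3): S=350.8188. Δ = (V_up−V_dn)/(S_up−S_dn) = (435.0153−315.7369)/(435.0153−315.7369) = 1.0000. V = [p*·435.0153 + (1−p*)·315.7369]/1.05 = 350.8188. B = V − Δ·S = 0.0000.
(2,0): S=149.0400. Δ = (V_up−V_dn)/(S_up−S_dn) = (0.0000−0.0000)/(184.8096−134.1360) = 0.0000. V = [p*·0.0000 + (1−p*)·0.0000]/1.05 = 0.0000. B = V − Δ·S = 0.0000.
(2,1): S=205.3440. Δ = (V_up−V_dn)/(S_up−S_dn) = (132.6626−0.0000)/(254.6266−184.8096) = 1.9001. V = [p*·132.6626 + (1−p*)·0.0000]/1.05 = 55.7406. B = V − Δ·S = -334.4435.
(2,2): S=282.9184. Δ = (V_up−V_dn)/(S_up−S_dn) = (350.8188−132.6626)/(350.8188−254.6266) = 2.2679. V = [p*·350.8188 + (1−p*)·132.6626]/1.05 = 218.0076. B = V − Δ·S = -423.6284.
(1,0): S=165.6000. Δ = (V_up−V_dn)/(S_up−S_dn) = (55.7406−0.0000)/(205.3440−149.0400) = 0.9900. V = [p*·55.7406 + (1−p*)·0.0000]/1.05 = 23.4204. B = V − Δ·S = -140.5225.
(1,1): S=228.1600. Δ = (V_up−V_dn)/(S_up−S_dn) = (218.0076−55.7406)/(282.9184−205.3440) = 2.0918. V = [p*·218.0076 + (1−p*)·55.7406]/1.05 = 121.2657. B = V − Δ·S = -355.9903.
(0,0): S=184.0000. Δ = (V_up−V_dn)/(S_up−S_dn) = (121.2657−23.4204)/(228.1600−165.6000) = 1.5640. V = [p*·121.2657 + (1−p*)·23.4204]/1.05 = 63.4166. B = V − Δ·S = -224.3636.
Root portfolio cost Δ·184+B reproduces V0=63.4166.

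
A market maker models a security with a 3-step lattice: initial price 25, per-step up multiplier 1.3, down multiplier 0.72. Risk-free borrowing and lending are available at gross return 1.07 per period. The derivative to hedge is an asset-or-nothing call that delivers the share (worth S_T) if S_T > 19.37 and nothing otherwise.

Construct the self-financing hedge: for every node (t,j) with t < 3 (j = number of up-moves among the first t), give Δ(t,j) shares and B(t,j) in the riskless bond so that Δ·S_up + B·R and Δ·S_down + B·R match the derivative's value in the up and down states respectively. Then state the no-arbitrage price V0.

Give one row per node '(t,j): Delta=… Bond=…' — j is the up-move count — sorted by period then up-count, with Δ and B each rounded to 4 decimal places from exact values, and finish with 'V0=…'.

The replicating-portfolio and risk-neutral prices coincide; use p* = (1.07−0.72)/(1.3−0.72) = 0.6034 for the latter.
Terminal payoffs: V(3,0)=0.0000, V(3,1)=0.0000, V(3,2)=30.4200, V(3,3)=54.9250
(2,0): S=12.9600. Δ = (V_up−V_dn)/(S_up−S_dn) = (0.0000−0.0000)/(16.8480−9.3312) = 0.0000. V = [p*·0.0000 + (1−p*)·0.0000]/1.07 = 0.0000. B = V − Δ·S = 0.0000.
(2,1): S=23.4000. Δ = (V_up−V_dn)/(S_up−S_dn) = (30.4200−0.0000)/(30.4200−16.8480) = 2.2414. V = [p*·30.4200 + (1−p*)·0.0000]/1.07 = 17.1560. B = V − Δ·S = -35.2923.
(2,2): S=42.2500. Δ = (V_up−V_dn)/(S_up−S_dn) = (54.9250−30.4200)/(54.9250−30.4200) = 1.0000. V = [p*·54.9250 + (1−p*)·30.4200]/1.07 = 42.2500. B = V − Δ·S = 0.0000.
(1,0): S=18.0000. Δ = (V_up−V_dn)/(S_up−S_dn) = (17.1560−0.0000)/(23.4000−12.9600) = 1.6433. V = [p*·17.1560 + (1−p*)·0.0000]/1.07 = 9.6755. B = V − Δ·S = -19.9038.
(1,1): S=32.5000. Δ = (V_up−V_dn)/(S_up−S_dn) = (42.2500−17.1560)/(42.2500−23.4000) = 1.3312. V = [p*·42.2500 + (1−p*)·17.1560]/1.07 = 30.1859. B = V − Δ·S = -13.0796.
(0,0): S=25.0000. Δ = (V_up−V_dn)/(S_up−S_dn) = (30.1859−9.6755)/(32.5000−18.0000) = 1.4145. V = [p*·30.1859 + (1−p*)·9.6755]/1.07 = 20.6098. B = V − Δ·S = -14.7531.
Self-financing check: at every node Δ·S+B equals the discounted successor values.

(0,0): Delta=1.4145 Bond=-14.7531
(1,0): Delta=1.6433 Bond=-19.9038
(1,1): Delta=1.3312 Bond=-13.0796
(2,0): Delta=0.0000 Bond=0.0000
(2,1): Delta=2.2414 Bond=-35.2923
(2,2): Delta=1.0000 Bond=0.0000
V0=20.6098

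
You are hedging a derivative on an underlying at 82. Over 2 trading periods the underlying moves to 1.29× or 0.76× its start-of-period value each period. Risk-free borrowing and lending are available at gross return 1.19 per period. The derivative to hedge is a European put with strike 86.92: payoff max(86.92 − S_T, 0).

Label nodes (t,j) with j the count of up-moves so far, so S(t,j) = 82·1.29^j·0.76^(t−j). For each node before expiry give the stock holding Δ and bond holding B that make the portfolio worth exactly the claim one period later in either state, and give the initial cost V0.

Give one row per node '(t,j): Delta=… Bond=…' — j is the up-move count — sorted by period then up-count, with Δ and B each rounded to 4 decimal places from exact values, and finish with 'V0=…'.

Since d<R<u, set p* = (R−d)/(u−d) = 0.8113; price each node as the discounted p*-expectation of its children.
Terminal payoffs: V(2,0)=39.5568, V(2,1)=6.5272, V(2,2)=0.0000
Node (1,0) S=62.3200: V=(p*·6.5272+(1−p*)·39.5568)/1.19=10.7220; Δ=(6.5272−39.5568)/(80.3928−47.3632)=-1.0000; B=V−Δ·S=73.0420
Node (1,1) S=105.7800: V=(p*·0.0000+(1−p*)·6.5272)/1.19=1.0349; Δ=(0.0000−6.5272)/(136.4562−80.3928)=-0.1164; B=V−Δ·S=13.3504
Node (0,0) S=82.0000: V=(p*·1.0349+(1−p*)·10.7220)/1.19=2.4056; Δ=(1.0349−10.7220)/(105.7800−62.3200)=-0.2229; B=V−Δ·S=20.6832
Self-financing check: at every node Δ·S+B equals the discounted successor values.

(0,0): Delta=-0.2229 Bond=20.6832
(1,0): Delta=-1.0000 Bond=73.0420
(1,1): Delta=-0.1164 Bond=13.3504
V0=2.4056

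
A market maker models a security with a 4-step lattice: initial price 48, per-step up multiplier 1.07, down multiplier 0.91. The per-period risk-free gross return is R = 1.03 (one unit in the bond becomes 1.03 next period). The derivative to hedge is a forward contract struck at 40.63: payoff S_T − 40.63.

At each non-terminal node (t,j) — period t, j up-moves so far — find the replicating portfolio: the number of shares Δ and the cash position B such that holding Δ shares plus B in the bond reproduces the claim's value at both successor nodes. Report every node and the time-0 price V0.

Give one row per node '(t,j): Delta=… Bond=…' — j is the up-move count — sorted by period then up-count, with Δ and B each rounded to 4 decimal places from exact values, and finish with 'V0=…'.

Since d<R<u, set p* = (R−d)/(u−d) = 0.7500; price each node as the discounted p*-expectation of its children.
Payoff layer (t=4): V(4,0)=-7.7140, V(4,1)=-1.9266, V(4,2)=4.8784, V(4,3)=12.8799, V(4,4)=22.2882
  t=3,j=0: stock 36.1714 → up 38.7034 (V=-1.9266), down 32.9160 (V=-7.7140). Price -3.2752; hedge Δ=1.0000, bond B=-39.4466.
  t=3,j=1: stock 42.5312 → up 45.5084 (V=4.8784), down 38.7034 (V=-1.9266). Price 3.0846; hedge Δ=1.0000, bond B=-39.4466.
  t=3,j=2: stock 50.0092 → up 53.5099 (V=12.8799), down 45.5084 (V=4.8784). Price 10.5626; hedge Δ=1.0000, bond B=-39.4466.
  t=3,j=3: stock 58.8021 → up 62.9182 (V=22.2882), down 53.5099 (V=12.8799). Price 19.3555; hedge Δ=1.0000, bond B=-39.4466.
  t=2,j=0: stock 39.7488 → up 42.5312 (V=3.0846), down 36.1714 (V=-3.2752). Price 1.4511; hedge Δ=1.0000, bond B=-38.2977.
  t=2,j=1: stock 46.7376 → up 50.0092 (V=10.5626), down 42.5312 (V=3.0846). Price 8.4399; hedge Δ=1.0000, bond B=-38.2977.
  t=2,j=2: stock 54.9552 → up 58.8021 (V=19.3555), down 50.0092 (V=10.5626). Price 16.6575; hedge Δ=1.0000, bond B=-38.2977.
  t=1,j=0: stock 43.6800 → up 46.7376 (V=8.4399), down 39.7488 (V=1.4511). Price 6.4978; hedge Δ=1.0000, bond B=-37.1822.
  t=1,j=1: stock 51.3600 → up 54.9552 (V=16.6575), down 46.7376 (V=8.4399). Price 14.1778; hedge Δ=1.0000, bond B=-37.1822.
  t=0,j=0: stock 48.0000 → up 51.3600 (V=14.1778), down 43.6800 (V=6.4978). Price 11.9008; hedge Δ=1.0000, bond B=-36.0992.
Check: Δ(0,0)·S0 + B(0,0) = 11.9008 = V0.

(0,0): Delta=1.0000 Bond=-36.0992
(1,0): Delta=1.0000 Bond=-37.1822
(1,1): Delta=1.0000 Bond=-37.1822
(2,0): Delta=1.0000 Bond=-38.2977
(2,1): Delta=1.0000 Bond=-38.2977
(2,2): Delta=1.0000 Bond=-38.2977
(3,0): Delta=1.0000 Bond=-39.4466
(3,1): Delta=1.0000 Bond=-39.4466
(3,2): Delta=1.0000 Bond=-39.4466
(3,3): Delta=1.0000 Bond=-39.4466
V0=11.9008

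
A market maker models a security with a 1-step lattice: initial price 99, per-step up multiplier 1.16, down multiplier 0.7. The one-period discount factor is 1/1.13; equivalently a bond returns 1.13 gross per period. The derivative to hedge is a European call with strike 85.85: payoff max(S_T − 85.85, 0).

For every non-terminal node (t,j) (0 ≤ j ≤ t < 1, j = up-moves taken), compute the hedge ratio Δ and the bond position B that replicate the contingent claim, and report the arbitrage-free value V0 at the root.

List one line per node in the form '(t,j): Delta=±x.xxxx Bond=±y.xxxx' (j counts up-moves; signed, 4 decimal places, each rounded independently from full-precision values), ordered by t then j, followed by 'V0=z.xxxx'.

(0,0): Delta=0.6366 Bond=-39.0400
V0=23.9817

Under the risk-neutral measure, an up-move has probability p* = (R−d)/(u−d) = 0.9348 and values discount at R = 1.13.
Terminal values V(1,·): V(1,0)=0.0000, V(1,1)=28.9900
Node (0,0) S=99.0000: V=(p*·28.9900+(1−p*)·0.0000)/1.13=23.9817; Δ=(28.9900−0.0000)/(114.8400−69.3000)=0.6366; B=V−Δ·S=-39.0400
Each (Δ,B) replicates both successor values, so the strategy is self-financing and V0 is arbitrage-free.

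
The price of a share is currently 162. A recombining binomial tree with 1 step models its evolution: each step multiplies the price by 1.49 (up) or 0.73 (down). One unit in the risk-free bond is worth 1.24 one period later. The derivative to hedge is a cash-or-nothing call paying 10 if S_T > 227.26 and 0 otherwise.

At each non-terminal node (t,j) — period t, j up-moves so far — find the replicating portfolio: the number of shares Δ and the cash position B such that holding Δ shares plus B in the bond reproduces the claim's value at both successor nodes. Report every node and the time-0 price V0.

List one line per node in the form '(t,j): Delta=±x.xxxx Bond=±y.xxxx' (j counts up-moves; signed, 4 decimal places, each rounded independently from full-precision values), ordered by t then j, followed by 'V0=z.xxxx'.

(0,0): Delta=0.0812 Bond=-7.7462
V0=5.4117

No-arbitrage ⇒ martingale measure with p* = (R−d)/(u−d) = 0.6711.
Terminal values V(1,·): V(1,0)=0.0000, V(1,1)=10.0000
  t=0,j=0: stock 162.0000 → up 241.3800 (V=10.0000), down 118.2600 (V=0.0000). Price 5.4117; hedge Δ=0.0812, bond B=-7.7462.
Self-financing check: at every node Δ·S+B equals the discounted successor values.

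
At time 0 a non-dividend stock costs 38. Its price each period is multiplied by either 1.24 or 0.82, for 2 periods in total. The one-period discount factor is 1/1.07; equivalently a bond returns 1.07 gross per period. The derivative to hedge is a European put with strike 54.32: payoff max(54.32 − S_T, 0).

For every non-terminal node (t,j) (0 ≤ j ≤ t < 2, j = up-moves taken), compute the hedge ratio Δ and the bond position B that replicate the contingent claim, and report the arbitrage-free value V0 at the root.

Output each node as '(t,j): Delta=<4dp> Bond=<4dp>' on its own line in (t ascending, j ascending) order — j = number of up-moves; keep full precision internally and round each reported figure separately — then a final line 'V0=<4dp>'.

(0,0): Delta=-0.8568 Bond=43.2746
(1,0): Delta=-1.0000 Bond=50.7664
(1,1): Delta=-0.7924 Bond=43.2692
V0=10.7167

Risk-neutral probability p* = (R−d)/(u−d) = (1.07−0.82)/(1.24−0.82) = 0.5952.
Terminal payoffs: V(2,0)=28.7688, V(2,1)=15.6816, V(2,2)=0.0000
(1,0): S=31.1600. Δ = (V_up−V_dn)/(S_up−S_dn) = (15.6816−28.7688)/(38.6384−25.5512) = -1.0000. V = [p*·15.6816 + (1−p*)·28.7688]/1.07 = 19.6064. B = V − Δ·S = 50.7664.
(1,1): S=47.1200. Δ = (V_up−V_dn)/(S_up−S_dn) = (0.0000−15.6816)/(58.4288−38.6384) = -0.7924. V = [p*·0.0000 + (1−p*)·15.6816]/1.07 = 5.9321. B = V − Δ·S = 43.2692.
(0,0): S=38.0000. Δ = (V_up−V_dn)/(S_up−S_dn) = (5.9321−19.6064)/(47.1200−31.1600) = -0.8568. V = [p*·5.9321 + (1−p*)·19.6064]/1.07 = 10.7167. B = V − Δ·S = 43.2746.
Check: Δ(0,0)·S0 + B(0,0) = 10.7167 = V0.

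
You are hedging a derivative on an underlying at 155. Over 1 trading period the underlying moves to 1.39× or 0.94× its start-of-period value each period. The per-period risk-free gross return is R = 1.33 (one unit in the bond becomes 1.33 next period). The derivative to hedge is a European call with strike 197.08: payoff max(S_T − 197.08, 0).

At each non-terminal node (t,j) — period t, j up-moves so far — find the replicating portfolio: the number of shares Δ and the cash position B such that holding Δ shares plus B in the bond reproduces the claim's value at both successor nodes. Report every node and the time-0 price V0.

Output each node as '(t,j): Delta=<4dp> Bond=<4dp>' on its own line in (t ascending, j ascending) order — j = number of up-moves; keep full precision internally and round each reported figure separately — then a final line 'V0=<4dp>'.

(0,0): Delta=0.2634 Bond=-28.8518
V0=11.9704

Risk-neutral probability p* = (R−d)/(u−d) = (1.33−0.94)/(1.39−0.94) = 0.8667.
Terminal payoffs: V(1,0)=0.0000, V(1,1)=18.3700
  t=0,j=0: stock 155.0000 → up 215.4500 (V=18.3700), down 145.7000 (V=0.0000). Price 11.9704; hedge Δ=0.2634, bond B=-28.8518.
Each (Δ,B) replicates both successor values, so the strategy is self-financing and V0 is arbitrage-free.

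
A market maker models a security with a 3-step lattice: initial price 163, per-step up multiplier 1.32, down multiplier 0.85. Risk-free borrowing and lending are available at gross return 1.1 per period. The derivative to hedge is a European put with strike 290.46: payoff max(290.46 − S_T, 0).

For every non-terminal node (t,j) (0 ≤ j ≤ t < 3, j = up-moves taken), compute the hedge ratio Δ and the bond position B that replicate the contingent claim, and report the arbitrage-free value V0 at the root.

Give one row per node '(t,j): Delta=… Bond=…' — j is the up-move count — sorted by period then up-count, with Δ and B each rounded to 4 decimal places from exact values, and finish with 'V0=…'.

(0,0): Delta=-0.7423 Bond=185.7669
(1,0): Delta=-1.0000 Bond=240.0496
(1,1): Delta=-0.5963 Bond=172.9223
(2,0): Delta=-1.0000 Bond=264.0545
(2,1): Delta=-1.0000 Bond=264.0545
(2,2): Delta=-0.3675 Bond=125.2353
V0=64.7740

The replicating-portfolio and risk-neutral prices coincide; use p* = (1.1−0.85)/(1.32−0.85) = 0.5319 for the latter.
At expiry t=3: V(3,0)=190.3576, V(3,1)=135.0069, V(3,2)=49.0505, V(3,3)=0.0000
(2,0): S=117.7675. Δ = (V_up−V_dn)/(S_up−S_dn) = (135.0069−190.3576)/(155.4531−100.1024) = -1.0000. V = [p*·135.0069 + (1−p*)·190.3576]/1.1 = 146.2870. B = V − Δ·S = 264.0545.
(2,1): S=182.8860. Δ = (V_up−V_dn)/(S_up−S_dn) = (49.0505−135.0069)/(241.4095−155.4531) = -1.0000. V = [p*·49.0505 + (1−p*)·135.0069]/1.1 = 81.1685. B = V − Δ·S = 264.0545.
(2,2): S=284.0112. Δ = (V_up−V_dn)/(S_up−S_dn) = (0.0000−49.0505)/(374.8948−241.4095) = -0.3675. V = [p*·0.0000 + (1−p*)·49.0505]/1.1 = 20.8725. B = V − Δ·S = 125.2353.
(1,0): S=138.5500. Δ = (V_up−V_dn)/(S_up−S_dn) = (81.1685−146.2870)/(182.8860−117.7675) = -1.0000. V = [p*·81.1685 + (1−p*)·146.2870]/1.1 = 101.4996. B = V − Δ·S = 240.0496.
(1,1): S=215.1600. Δ = (V_up−V_dn)/(S_up−S_dn) = (20.8725−81.1685)/(284.0112−182.8860) = -0.5963. V = [p*·20.8725 + (1−p*)·81.1685]/1.1 = 44.6329. B = V − Δ·S = 172.9223.
(0,0): S=163.0000. Δ = (V_up−V_dn)/(S_up−S_dn) = (44.6329−101.4996)/(215.1600−138.5500) = -0.7423. V = [p*·44.6329 + (1−p*)·101.4996]/1.1 = 64.7740. B = V − Δ·S = 185.7669.
Each (Δ,B) replicates both successor values, so the strategy is self-financing and V0 is arbitrage-free.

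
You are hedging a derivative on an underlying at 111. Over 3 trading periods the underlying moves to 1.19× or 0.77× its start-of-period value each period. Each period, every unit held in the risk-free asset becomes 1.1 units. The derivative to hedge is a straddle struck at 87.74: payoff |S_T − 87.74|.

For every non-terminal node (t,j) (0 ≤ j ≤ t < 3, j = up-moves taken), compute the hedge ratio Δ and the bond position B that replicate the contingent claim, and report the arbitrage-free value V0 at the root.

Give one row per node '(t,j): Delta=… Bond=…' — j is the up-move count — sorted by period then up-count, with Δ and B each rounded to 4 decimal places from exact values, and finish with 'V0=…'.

(0,0): Delta=0.8425 Bond=-46.3561
(1,0): Delta=0.3250 Bond=-6.7592
(1,1): Delta=0.9338 Bond=-63.0552
(2,0): Delta=-1.0000 Bond=79.7636
(2,1): Delta=0.5588 Bond=-31.2166
(2,2): Delta=1.0000 Bond=-79.7636
V0=47.1603

Since d<R<u, set p* = (R−d)/(u−d) = 0.7857; price each node as the discounted p*-expectation of its children.
Terminal payoffs: V(3,0)=37.0648, V(3,1)=9.4238, V(3,2)=33.2941, V(3,3)=99.3126
  t=2,j=0: stock 65.8119 → up 78.3162 (V=9.4238), down 50.6752 (V=37.0648). Price 13.9517; hedge Δ=-1.0000, bond B=79.7636.
  t=2,j=1: stock 101.7093 → up 121.0341 (V=33.2941), down 78.3162 (V=9.4238). Price 25.6173; hedge Δ=0.5588, bond B=-31.2166.
  t=2,j=2: stock 157.1871 → up 187.0526 (V=99.3126), down 121.0341 (V=33.2941). Price 77.4235; hedge Δ=1.0000, bond B=-79.7636.
  t=1,j=0: stock 85.4700 → up 101.7093 (V=25.6173), down 65.8119 (V=13.9517). Price 21.0159; hedge Δ=0.3250, bond B=-6.7592.
  t=1,j=1: stock 132.0900 → up 157.1871 (V=77.4235), down 101.7093 (V=25.6173). Price 60.2929; hedge Δ=0.9338, bond B=-63.0552.
  t=0,j=0: stock 111.0000 → up 132.0900 (V=60.2929), down 85.4700 (V=21.0159). Price 47.1603; hedge Δ=0.8425, bond B=-46.3561.
Each (Δ,B) replicates both successor values, so the strategy is self-financing and V0 is arbitrage-free.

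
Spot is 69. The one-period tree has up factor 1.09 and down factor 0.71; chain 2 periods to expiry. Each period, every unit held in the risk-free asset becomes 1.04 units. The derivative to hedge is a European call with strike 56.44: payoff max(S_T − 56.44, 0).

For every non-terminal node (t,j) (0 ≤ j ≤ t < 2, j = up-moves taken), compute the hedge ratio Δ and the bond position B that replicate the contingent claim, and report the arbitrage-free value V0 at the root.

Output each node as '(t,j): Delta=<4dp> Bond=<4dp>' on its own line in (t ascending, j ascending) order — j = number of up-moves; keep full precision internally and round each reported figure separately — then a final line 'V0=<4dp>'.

Under the risk-neutral measure, an up-move has probability p* = (R−d)/(u−d) = 0.8684 and values discount at R = 1.04.
At expiry t=2: V(2,0)=0.0000, V(2,1)=0.0000, V(2,2)=25.5389
  t=1,j=0: stock 48.9900 → up 53.3991 (V=0.0000), down 34.7829 (V=0.0000). Price 0.0000; hedge Δ=0.0000, bond B=0.0000.
  t=1,j=1: stock 75.2100 → up 81.9789 (V=25.5389), down 53.3991 (V=0.0000). Price 21.3255; hedge Δ=0.8936, bond B=-45.8821.
  t=0,j=0: stock 69.0000 → up 75.2100 (V=21.3255), down 48.9900 (V=0.0000). Price 17.8072; hedge Δ=0.8133, bond B=-38.3125.
Check: Δ(0,0)·S0 + B(0,0) = 17.8072 = V0.

(0,0): Delta=0.8133 Bond=-38.3125
(1,0): Delta=0.0000 Bond=0.0000
(1,1): Delta=0.8936 Bond=-45.8821
V0=17.8072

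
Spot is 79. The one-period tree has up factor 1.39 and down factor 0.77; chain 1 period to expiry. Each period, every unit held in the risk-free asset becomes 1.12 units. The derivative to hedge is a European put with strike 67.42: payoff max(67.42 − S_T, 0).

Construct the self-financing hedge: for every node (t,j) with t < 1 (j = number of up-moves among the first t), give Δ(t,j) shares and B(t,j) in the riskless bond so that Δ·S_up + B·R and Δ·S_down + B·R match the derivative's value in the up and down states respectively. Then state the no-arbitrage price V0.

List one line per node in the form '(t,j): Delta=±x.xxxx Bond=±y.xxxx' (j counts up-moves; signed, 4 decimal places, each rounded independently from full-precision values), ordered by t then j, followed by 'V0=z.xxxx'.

Under the risk-neutral measure, an up-move has probability p* = (R−d)/(u−d) = 0.5645 and values discount at R = 1.12.
Terminal values V(1,·): V(1,0)=6.5900, V(1,1)=0.0000
(0,0): S=79.0000. Δ = (V_up−V_dn)/(S_up−S_dn) = (0.0000−6.5900)/(109.8100−60.8300) = -0.1345. V = [p*·0.0000 + (1−p*)·6.5900]/1.12 = 2.5624. B = V − Δ·S = 13.1914.
Root portfolio cost Δ·79+B reproduces V0=2.5624.

(0,0): Delta=-0.1345 Bond=13.1914
V0=2.5624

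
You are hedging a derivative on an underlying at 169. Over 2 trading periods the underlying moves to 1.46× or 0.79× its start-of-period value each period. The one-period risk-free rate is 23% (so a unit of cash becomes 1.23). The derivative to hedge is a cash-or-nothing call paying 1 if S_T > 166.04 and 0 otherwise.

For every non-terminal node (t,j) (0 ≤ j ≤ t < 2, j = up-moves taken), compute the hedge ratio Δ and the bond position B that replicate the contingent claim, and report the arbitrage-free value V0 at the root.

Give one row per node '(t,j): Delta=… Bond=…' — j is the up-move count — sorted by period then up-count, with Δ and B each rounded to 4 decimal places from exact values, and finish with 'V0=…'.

(0,0): Delta=0.0025 Bond=0.1665
(1,0): Delta=0.0112 Bond=-0.9586
(1,1): Delta=0.0000 Bond=0.8130
V0=0.5831

Since d<R<u, set p* = (R−d)/(u−d) = 0.6567; price each node as the discounted p*-expectation of its children.
At expiry t=2: V(2,0)=0.0000, V(2,1)=1.0000, V(2,2)=1.0000
(1,0): S=133.5100. Δ = (V_up−V_dn)/(S_up−S_dn) = (1.0000−0.0000)/(194.9246−105.4729) = 0.0112. V = [p*·1.0000 + (1−p*)·0.0000]/1.23 = 0.5339. B = V − Δ·S = -0.9586.
(1,1): S=246.7400. Δ = (V_up−V_dn)/(S_up−S_dn) = (1.0000−1.0000)/(360.2404−194.9246) = 0.0000. V = [p*·1.0000 + (1−p*)·1.0000]/1.23 = 0.8130. B = V − Δ·S = 0.8130.
(0,0): S=169.0000. Δ = (V_up−V_dn)/(S_up−S_dn) = (0.8130−0.5339)/(246.7400−133.5100) = 0.0025. V = [p*·0.8130 + (1−p*)·0.5339]/1.23 = 0.5831. B = V − Δ·S = 0.1665.
Each (Δ,B) replicates both successor values, so the strategy is self-financing and V0 is arbitrage-free.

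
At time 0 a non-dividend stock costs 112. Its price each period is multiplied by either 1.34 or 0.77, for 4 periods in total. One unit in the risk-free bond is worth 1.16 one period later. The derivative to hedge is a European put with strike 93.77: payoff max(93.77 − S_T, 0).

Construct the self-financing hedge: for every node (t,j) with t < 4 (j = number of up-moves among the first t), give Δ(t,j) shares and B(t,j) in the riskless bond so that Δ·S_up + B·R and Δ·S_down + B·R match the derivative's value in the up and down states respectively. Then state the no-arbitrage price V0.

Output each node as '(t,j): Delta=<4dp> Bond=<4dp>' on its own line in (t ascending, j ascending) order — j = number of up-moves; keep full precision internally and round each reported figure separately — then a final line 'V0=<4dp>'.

(0,0): Delta=-0.0611 Bond=8.3425
(1,0): Delta=-0.2089 Bond=22.4268
(1,1): Delta=-0.0219 Bond=3.7929
(2,0): Delta=-0.6032 Bond=52.1936
(2,1): Delta=-0.1044 Bond=13.9326
(2,2): Delta=0.0000 Bond=0.0000
(3,0): Delta=-1.0000 Bond=80.8362
(3,1): Delta=-0.4979 Bond=51.1793
(3,2): Delta=0.0000 Bond=0.0000
(3,3): Delta=0.0000 Bond=0.0000
V0=1.5009

No-arbitrage ⇒ martingale measure with p* = (R−d)/(u−d) = 0.6842.
Terminal values V(4,·): V(4,0)=54.3986, V(4,1)=25.2535, V(4,2)=0.0000, V(4,3)=0.0000, V(4,4)=0.0000
Node (3,0) S=51.1317: V=(p*·25.2535+(1−p*)·54.3986)/1.16=29.7045; Δ=(25.2535−54.3986)/(68.5165−39.3714)=-1.0000; B=V−Δ·S=80.8362
Node (3,1) S=88.9824: V=(p*·0.0000+(1−p*)·25.2535)/1.16=6.8748; Δ=(0.0000−25.2535)/(119.2365−68.5165)=-0.4979; B=V−Δ·S=51.1793
Node (3,2) S=154.8525: V=(p*·0.0000+(1−p*)·0.0000)/1.16=0.0000; Δ=(0.0000−0.0000)/(207.5024−119.2365)=0.0000; B=V−Δ·S=0.0000
Node (3,3) S=269.4836: V=(p*·0.0000+(1−p*)·0.0000)/1.16=0.0000; Δ=(0.0000−0.0000)/(361.1081−207.5024)=0.0000; B=V−Δ·S=0.0000
Node (2,0) S=66.4048: V=(p*·6.8748+(1−p*)·29.7045)/1.16=12.1416; Δ=(6.8748−29.7045)/(88.9824−51.1317)=-0.6032; B=V−Δ·S=52.1936
Node (2,1) S=115.5616: V=(p*·0.0000+(1−p*)·6.8748)/1.16=1.8715; Δ=(0.0000−6.8748)/(154.8525−88.9824)=-0.1044; B=V−Δ·S=13.9326
Node (2,2) S=201.1072: V=(p*·0.0000+(1−p*)·0.0000)/1.16=0.0000; Δ=(0.0000−0.0000)/(269.4836−154.8525)=0.0000; B=V−Δ·S=0.0000
Node (1,0) S=86.2400: V=(p*·1.8715+(1−p*)·12.1416)/1.16=4.4092; Δ=(1.8715−12.1416)/(115.5616−66.4048)=-0.2089; B=V−Δ·S=22.4268
Node (1,1) S=150.0800: V=(p*·0.0000+(1−p*)·1.8715)/1.16=0.5095; Δ=(0.0000−1.8715)/(201.1072−115.5616)=-0.0219; B=V−Δ·S=3.7929
Node (0,0) S=112.0000: V=(p*·0.5095+(1−p*)·4.4092)/1.16=1.5009; Δ=(0.5095−4.4092)/(150.0800−86.2400)=-0.0611; B=V−Δ·S=8.3425
Self-financing check: at every node Δ·S+B equals the discounted successor values.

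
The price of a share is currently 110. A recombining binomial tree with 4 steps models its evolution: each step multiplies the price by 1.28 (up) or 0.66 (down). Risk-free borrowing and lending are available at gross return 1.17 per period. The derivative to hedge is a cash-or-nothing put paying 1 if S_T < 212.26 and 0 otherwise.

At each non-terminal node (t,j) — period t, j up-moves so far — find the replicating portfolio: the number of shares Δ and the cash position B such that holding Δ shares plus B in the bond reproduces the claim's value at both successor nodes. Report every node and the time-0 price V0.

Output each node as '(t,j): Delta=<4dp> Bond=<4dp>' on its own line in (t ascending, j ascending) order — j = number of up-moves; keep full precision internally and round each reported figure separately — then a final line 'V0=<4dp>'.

The replicating-portfolio and risk-neutral prices coincide; use p* = (1.17−0.66)/(1.28−0.66) = 0.8226 for the latter.
At expiry t=4: V(4,0)=1.0000, V(4,1)=1.0000, V(4,2)=1.0000, V(4,3)=1.0000, V(4,4)=0.0000
(3,0): S=31.6246. Δ = (V_up−V_dn)/(S_up−S_dn) = (1.0000−1.0000)/(40.4794−20.8722) = 0.0000. V = [p*·1.0000 + (1−p*)·1.0000]/1.17 = 0.8547. B = V − Δ·S = 0.8547.
(3,1): S=61.3325. Δ = (V_up−V_dn)/(S_up−S_dn) = (1.0000−1.0000)/(78.5056−40.4794) = 0.0000. V = [p*·1.0000 + (1−p*)·1.0000]/1.17 = 0.8547. B = V − Δ·S = 0.8547.
(3,2): S=118.9478. Δ = (V_up−V_dn)/(S_up−S_dn) = (1.0000−1.0000)/(152.2532−78.5056) = 0.0000. V = [p*·1.0000 + (1−p*)·1.0000]/1.17 = 0.8547. B = V − Δ·S = 0.8547.
(3,3): S=230.6867. Δ = (V_up−V_dn)/(S_up−S_dn) = (0.0000−1.0000)/(295.2790−152.2532) = -0.0070. V = [p*·0.0000 + (1−p*)·1.0000]/1.17 = 0.1516. B = V − Δ·S = 1.7645.
(2,0): S=47.9160. Δ = (V_up−V_dn)/(S_up−S_dn) = (0.8547−0.8547)/(61.3325−31.6246) = 0.0000. V = [p*·0.8547 + (1−p*)·0.8547]/1.17 = 0.7305. B = V − Δ·S = 0.7305.
(2,1): S=92.9280. Δ = (V_up−V_dn)/(S_up−S_dn) = (0.8547−0.8547)/(118.9478−61.3325) = 0.0000. V = [p*·0.8547 + (1−p*)·0.8547]/1.17 = 0.7305. B = V − Δ·S = 0.7305.
(2,2): S=180.2240. Δ = (V_up−V_dn)/(S_up−S_dn) = (0.1516−0.8547)/(230.6867−118.9478) = -0.0063. V = [p*·0.1516 + (1−p*)·0.8547]/1.17 = 0.2362. B = V − Δ·S = 1.3702.
(1,0): S=72.6000. Δ = (V_up−V_dn)/(S_up−S_dn) = (0.7305−0.7305)/(92.9280−47.9160) = 0.0000. V = [p*·0.7305 + (1−p*)·0.7305]/1.17 = 0.6244. B = V − Δ·S = 0.6244.
(1,1): S=140.8000. Δ = (V_up−V_dn)/(S_up−S_dn) = (0.2362−0.7305)/(180.2240−92.9280) = -0.0057. V = [p*·0.2362 + (1−p*)·0.7305]/1.17 = 0.2769. B = V − Δ·S = 1.0741.
(0,0): S=110.0000. Δ = (V_up−V_dn)/(S_up−S_dn) = (0.2769−0.6244)/(140.8000−72.6000) = -0.0051. V = [p*·0.2769 + (1−p*)·0.6244]/1.17 = 0.2893. B = V − Δ·S = 0.8498.
Root portfolio cost Δ·110+B reproduces V0=0.2893.

(0,0): Delta=-0.0051 Bond=0.8498
(1,0): Delta=0.0000 Bond=0.6244
(1,1): Delta=-0.0057 Bond=1.0741
(2,0): Delta=0.0000 Bond=0.7305
(2,1): Delta=0.0000 Bond=0.7305
(2,2): Delta=-0.0063 Bond=1.3702
(3,0): Delta=0.0000 Bond=0.8547
(3,1): Delta=0.0000 Bond=0.8547
(3,2): Delta=0.0000 Bond=0.8547
(3,3): Delta=-0.0070 Bond=1.7645
V0=0.2893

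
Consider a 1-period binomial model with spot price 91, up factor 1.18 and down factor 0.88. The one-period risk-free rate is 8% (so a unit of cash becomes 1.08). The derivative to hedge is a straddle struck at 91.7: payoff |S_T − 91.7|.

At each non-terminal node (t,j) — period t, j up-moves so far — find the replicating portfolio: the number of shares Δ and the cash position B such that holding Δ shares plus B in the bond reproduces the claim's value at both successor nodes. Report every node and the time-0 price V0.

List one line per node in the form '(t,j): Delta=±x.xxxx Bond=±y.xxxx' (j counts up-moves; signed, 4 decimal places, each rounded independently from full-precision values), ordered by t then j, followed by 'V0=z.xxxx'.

(0,0): Delta=0.1487 Bond=-0.2679
V0=13.2654

Under the risk-neutral measure, an up-move has probability p* = (R−d)/(u−d) = 0.6667 and values discount at R = 1.08.
Terminal values V(1,·): V(1,0)=11.6200, V(1,1)=15.6800
  t=0,j=0: stock 91.0000 → up 107.3800 (V=15.6800), down 80.0800 (V=11.6200). Price 13.2654; hedge Δ=0.1487, bond B=-0.2679.
Check: Δ(0,0)·S0 + B(0,0) = 13.2654 = V0.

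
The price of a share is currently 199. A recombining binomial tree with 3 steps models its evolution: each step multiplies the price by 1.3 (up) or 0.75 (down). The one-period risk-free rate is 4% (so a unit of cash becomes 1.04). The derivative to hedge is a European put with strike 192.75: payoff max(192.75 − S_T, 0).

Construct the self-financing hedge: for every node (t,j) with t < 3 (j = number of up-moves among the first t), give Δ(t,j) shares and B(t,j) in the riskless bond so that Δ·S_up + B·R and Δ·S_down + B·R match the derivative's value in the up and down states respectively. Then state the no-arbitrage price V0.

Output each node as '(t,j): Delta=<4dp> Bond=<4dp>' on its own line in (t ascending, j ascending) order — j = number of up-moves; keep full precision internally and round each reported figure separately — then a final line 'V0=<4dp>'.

(0,0): Delta=-0.3151 Bond=87.7677
(1,0): Delta=-0.6326 Bond=138.6664
(1,1): Delta=-0.1509 Bond=48.7926
(2,0): Delta=-1.0000 Bond=185.3365
(2,1): Delta=-0.4426 Bond=107.3437
(2,2): Delta=0.0000 Bond=0.0000
V0=25.0601

No-arbitrage ⇒ martingale measure with p* = (R−d)/(u−d) = 0.5273.
Payoff layer (t=3): V(3,0)=108.7969, V(3,1)=47.2313, V(3,2)=0.0000, V(3,3)=0.0000
Node (2,0) S=111.9375: V=(p*·47.2313+(1−p*)·108.7969)/1.04=73.3990; Δ=(47.2313−108.7969)/(145.5188−83.9531)=-1.0000; B=V−Δ·S=185.3365
Node (2,1) S=194.0250: V=(p*·0.0000+(1−p*)·47.2313)/1.04=21.4688; Δ=(0.0000−47.2313)/(252.2325−145.5187)=-0.4426; B=V−Δ·S=107.3438
Node (2,2) S=336.3100: V=(p*·0.0000+(1−p*)·0.0000)/1.04=0.0000; Δ=(0.0000−0.0000)/(437.2030−252.2325)=0.0000; B=V−Δ·S=0.0000
Node (1,0) S=149.2500: V=(p*·21.4688+(1−p*)·73.3990)/1.04=44.2477; Δ=(21.4688−73.3990)/(194.0250−111.9375)=-0.6326; B=V−Δ·S=138.6664
Node (1,1) S=258.7000: V=(p*·0.0000+(1−p*)·21.4688)/1.04=9.7585; Δ=(0.0000−21.4688)/(336.3100−194.0250)=-0.1509; B=V−Δ·S=48.7926
Node (0,0) S=199.0000: V=(p*·9.7585+(1−p*)·44.2477)/1.04=25.0601; Δ=(9.7585−44.2477)/(258.7000−149.2500)=-0.3151; B=V−Δ·S=87.7677
Each (Δ,B) replicates both successor values, so the strategy is self-financing and V0 is arbitrage-free.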